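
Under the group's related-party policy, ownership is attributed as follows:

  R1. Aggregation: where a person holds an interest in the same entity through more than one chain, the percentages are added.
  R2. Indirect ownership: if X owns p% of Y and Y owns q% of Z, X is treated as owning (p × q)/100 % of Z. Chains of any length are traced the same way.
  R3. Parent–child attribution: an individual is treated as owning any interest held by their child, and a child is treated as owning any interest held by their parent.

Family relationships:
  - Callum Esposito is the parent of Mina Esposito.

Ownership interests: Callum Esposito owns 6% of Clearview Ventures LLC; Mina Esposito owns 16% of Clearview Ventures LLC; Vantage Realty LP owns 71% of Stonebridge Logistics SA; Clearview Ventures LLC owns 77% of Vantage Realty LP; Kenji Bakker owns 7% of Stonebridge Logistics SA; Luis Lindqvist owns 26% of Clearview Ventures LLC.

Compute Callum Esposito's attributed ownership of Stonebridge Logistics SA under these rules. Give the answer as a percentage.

12.0274%

By parent–child attribution (R3), Callum Esposito is treated as also owning Mina Esposito's interest in Clearview Ventures LLC, giving 6% + 16% = 22%.
Chain via Clearview Ventures LLC → Vantage Realty LP (R2): 22% × 77% × 71% = 12.0274% of Stonebridge Logistics SA.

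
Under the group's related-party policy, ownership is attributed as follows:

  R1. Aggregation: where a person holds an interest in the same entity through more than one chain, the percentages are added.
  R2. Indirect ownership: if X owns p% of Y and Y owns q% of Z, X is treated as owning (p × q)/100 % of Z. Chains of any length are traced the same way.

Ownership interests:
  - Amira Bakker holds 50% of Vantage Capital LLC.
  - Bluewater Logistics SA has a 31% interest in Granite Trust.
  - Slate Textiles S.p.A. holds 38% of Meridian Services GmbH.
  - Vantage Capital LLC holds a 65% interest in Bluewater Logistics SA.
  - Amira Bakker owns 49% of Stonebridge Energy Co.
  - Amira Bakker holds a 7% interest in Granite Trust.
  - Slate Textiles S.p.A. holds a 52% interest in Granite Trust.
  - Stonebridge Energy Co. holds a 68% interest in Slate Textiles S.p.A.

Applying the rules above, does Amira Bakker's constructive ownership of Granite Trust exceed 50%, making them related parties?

No

Chain via Stonebridge Energy Co. → Slate Textiles S.p.A. (R2): 49% × 68% × 52% = 17.3264% of Granite Trust.
Chain via Vantage Capital LLC → Bluewater Logistics SA (R2): 50% × 65% × 31% = 10.075% of Granite Trust.
Direct interest in Granite Trust: 7%.
Aggregating (R1): 17.3264% + 10.075% + 7% = 34.4014%.
34.4014% does not exceed the 50% threshold, so Amira is not a related party to Granite Trust.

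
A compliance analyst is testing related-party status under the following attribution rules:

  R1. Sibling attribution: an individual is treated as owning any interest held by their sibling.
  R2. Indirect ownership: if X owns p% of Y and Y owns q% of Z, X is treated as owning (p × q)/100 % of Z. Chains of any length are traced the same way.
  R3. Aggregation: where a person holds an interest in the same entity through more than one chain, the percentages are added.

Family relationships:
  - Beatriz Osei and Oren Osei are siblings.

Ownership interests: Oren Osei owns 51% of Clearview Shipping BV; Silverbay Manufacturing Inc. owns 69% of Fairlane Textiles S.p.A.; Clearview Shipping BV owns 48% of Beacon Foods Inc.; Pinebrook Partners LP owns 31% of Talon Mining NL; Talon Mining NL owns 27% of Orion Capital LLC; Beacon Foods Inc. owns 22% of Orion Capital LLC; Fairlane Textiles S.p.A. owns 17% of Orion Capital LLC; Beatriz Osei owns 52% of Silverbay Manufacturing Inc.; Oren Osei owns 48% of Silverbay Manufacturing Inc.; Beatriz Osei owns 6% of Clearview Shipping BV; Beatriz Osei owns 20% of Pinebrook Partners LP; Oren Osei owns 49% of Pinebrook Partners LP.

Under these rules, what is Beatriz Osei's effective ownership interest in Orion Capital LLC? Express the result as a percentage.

By sibling attribution (R1), Beatriz Osei is treated as also owning Oren Osei's interest in Silverbay Manufacturing Inc, giving 52% + 48% = 100%.
By sibling attribution (R1), Beatriz Osei is treated as also owning Oren Osei's interest in Pinebrook Partners LP, giving 20% + 49% = 69%.
By sibling attribution (R1), Beatriz Osei is treated as also owning Oren Osei's interest in Clearview Shipping BV, giving 6% + 51% = 57%.
Chain via Silverbay Manufacturing Inc. → Fairlane Textiles S.p.A. (R2): 100% × 69% × 17% = 11.73% of Orion Capital LLC.
Chain via Pinebrook Partners LP → Talon Mining NL (R2): 69% × 31% × 27% = 5.7753% of Orion Capital LLC.
Chain via Clearview Shipping BV → Beacon Foods Inc. (R2): 57% × 48% × 22% = 6.0192% of Orion Capital LLC.
Aggregating (R3): 11.73% + 5.7753% + 6.0192% = 23.5245%.

23.5245%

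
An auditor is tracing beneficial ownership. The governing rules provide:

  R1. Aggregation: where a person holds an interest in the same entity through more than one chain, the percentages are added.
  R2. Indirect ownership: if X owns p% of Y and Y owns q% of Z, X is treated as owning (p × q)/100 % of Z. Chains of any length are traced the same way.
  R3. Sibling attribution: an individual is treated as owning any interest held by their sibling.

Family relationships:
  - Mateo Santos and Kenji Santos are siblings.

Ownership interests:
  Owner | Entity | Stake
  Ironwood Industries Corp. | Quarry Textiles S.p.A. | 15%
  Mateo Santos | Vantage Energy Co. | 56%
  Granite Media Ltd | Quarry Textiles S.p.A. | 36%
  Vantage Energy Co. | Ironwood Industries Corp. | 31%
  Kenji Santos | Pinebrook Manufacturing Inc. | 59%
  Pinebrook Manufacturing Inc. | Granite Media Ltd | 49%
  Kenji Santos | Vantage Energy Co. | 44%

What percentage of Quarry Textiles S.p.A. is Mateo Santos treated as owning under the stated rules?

15.0576%

By sibling attribution (R3), Mateo Santos is treated as also owning Kenji Santos's interest in Vantage Energy Co, giving 56% + 44% = 100%.
By sibling attribution (R3), Mateo Santos is treated as owning Kenji Santos's 59% interest in Pinebrook Manufacturing Inc.
Chain via Vantage Energy Co. → Ironwood Industries Corp. (R2): 100% × 31% × 15% = 4.65% of Quarry Textiles S.p.A.
Chain via Pinebrook Manufacturing Inc. → Granite Media Ltd (R2): 59% × 49% × 36% = 10.4076% of Quarry Textiles S.p.A.
Aggregating (R1): 4.65% + 10.4076% = 15.0576%.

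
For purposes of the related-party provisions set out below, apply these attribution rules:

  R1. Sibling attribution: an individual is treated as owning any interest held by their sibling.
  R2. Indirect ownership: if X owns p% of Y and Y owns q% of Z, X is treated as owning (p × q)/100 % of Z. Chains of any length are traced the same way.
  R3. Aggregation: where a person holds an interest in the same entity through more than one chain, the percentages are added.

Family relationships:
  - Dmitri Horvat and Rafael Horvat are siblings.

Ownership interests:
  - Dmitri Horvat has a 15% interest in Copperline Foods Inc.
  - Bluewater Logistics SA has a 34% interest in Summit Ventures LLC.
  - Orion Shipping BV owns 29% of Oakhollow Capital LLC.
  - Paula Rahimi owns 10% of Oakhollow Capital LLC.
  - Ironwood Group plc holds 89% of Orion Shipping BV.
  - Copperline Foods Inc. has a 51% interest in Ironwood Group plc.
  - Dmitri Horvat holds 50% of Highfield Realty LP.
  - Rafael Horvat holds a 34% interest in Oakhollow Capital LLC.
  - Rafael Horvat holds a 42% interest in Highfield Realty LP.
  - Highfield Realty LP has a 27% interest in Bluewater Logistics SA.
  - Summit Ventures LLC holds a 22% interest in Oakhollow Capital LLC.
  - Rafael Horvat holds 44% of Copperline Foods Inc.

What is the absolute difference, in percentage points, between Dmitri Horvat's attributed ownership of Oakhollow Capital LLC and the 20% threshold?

23.624261

By sibling attribution (R1), Dmitri Horvat is treated as also owning Rafael Horvat's interest in Copperline Foods Inc, giving 15% + 44% = 59%.
By sibling attribution (R1), Dmitri Horvat is treated as also owning Rafael Horvat's interest in Highfield Realty LP, giving 50% + 42% = 92%.
By sibling attribution (R1), Dmitri Horvat is treated as owning Rafael Horvat's 34% interest in Oakhollow Capital LLC.
Chain via Copperline Foods Inc. → Ironwood Group plc → Orion Shipping BV (R2): 59% × 51% × 89% × 29% = 7.766229% of Oakhollow Capital LLC.
Chain via Highfield Realty LP → Bluewater Logistics SA → Summit Ventures LLC (R2): 92% × 27% × 34% × 22% = 1.858032% of Oakhollow Capital LLC.
Direct interest in Oakhollow Capital LLC: 34%.
Aggregating (R3): 7.766229% + 1.858032% + 34% = 43.624261%.
43.624261% exceeds the 20% threshold by 23.624261 percentage points.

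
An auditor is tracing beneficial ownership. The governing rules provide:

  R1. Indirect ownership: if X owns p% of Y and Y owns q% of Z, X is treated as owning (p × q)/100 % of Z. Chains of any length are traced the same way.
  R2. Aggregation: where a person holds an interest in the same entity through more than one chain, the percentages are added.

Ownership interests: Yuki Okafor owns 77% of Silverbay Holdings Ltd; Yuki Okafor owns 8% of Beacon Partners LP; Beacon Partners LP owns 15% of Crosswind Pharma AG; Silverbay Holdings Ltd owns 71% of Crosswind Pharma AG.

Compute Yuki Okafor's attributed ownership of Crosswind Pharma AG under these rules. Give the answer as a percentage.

Chain via Silverbay Holdings Ltd (R1): 77% × 71% = 54.67% of Crosswind Pharma AG.
Chain via Beacon Partners LP (R1): 8% × 15% = 1.2% of Crosswind Pharma AG.
Aggregating (R2): 54.67% + 1.2% = 55.87%.

55.87%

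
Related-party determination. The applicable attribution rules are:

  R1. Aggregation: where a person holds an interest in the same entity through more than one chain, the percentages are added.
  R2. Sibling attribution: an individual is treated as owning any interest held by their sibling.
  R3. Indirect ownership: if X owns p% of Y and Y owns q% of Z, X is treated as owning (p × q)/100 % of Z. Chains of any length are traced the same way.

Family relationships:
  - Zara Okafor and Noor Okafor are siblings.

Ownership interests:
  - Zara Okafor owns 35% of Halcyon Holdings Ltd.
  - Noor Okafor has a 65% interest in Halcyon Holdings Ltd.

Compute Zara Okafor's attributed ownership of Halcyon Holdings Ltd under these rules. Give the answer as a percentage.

By sibling attribution (R2), Zara Okafor is treated as also owning Noor Okafor's interest in Halcyon Holdings Ltd, giving 35% + 65% = 100%.
Direct interest in Halcyon Holdings Ltd: 100%.

100%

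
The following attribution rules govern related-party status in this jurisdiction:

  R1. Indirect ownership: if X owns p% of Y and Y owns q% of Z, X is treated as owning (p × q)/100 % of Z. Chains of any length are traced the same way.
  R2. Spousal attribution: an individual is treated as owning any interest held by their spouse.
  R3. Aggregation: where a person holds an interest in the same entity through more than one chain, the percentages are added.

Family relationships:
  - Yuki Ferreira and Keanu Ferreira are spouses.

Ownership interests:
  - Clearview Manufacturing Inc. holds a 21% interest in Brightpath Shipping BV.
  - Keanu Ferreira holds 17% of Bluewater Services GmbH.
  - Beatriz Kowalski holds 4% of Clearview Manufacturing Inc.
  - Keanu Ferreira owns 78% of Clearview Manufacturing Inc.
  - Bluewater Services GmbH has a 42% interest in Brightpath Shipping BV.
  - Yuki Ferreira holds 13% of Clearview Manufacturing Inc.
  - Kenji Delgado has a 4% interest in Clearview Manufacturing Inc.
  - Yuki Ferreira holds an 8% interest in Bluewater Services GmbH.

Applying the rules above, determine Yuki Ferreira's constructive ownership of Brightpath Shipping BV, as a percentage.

29.61%

By spousal attribution (R2), Yuki Ferreira is treated as also owning Keanu Ferreira's interest in Clearview Manufacturing Inc, giving 13% + 78% = 91%.
By spousal attribution (R2), Yuki Ferreira is treated as also owning Keanu Ferreira's interest in Bluewater Services GmbH, giving 8% + 17% = 25%.
Chain via Clearview Manufacturing Inc. (R1): 91% × 21% = 19.11% of Brightpath Shipping BV.
Chain via Bluewater Services GmbH (R1): 25% × 42% = 10.5% of Brightpath Shipping BV.
Aggregating (R3): 19.11% + 10.5% = 29.61%.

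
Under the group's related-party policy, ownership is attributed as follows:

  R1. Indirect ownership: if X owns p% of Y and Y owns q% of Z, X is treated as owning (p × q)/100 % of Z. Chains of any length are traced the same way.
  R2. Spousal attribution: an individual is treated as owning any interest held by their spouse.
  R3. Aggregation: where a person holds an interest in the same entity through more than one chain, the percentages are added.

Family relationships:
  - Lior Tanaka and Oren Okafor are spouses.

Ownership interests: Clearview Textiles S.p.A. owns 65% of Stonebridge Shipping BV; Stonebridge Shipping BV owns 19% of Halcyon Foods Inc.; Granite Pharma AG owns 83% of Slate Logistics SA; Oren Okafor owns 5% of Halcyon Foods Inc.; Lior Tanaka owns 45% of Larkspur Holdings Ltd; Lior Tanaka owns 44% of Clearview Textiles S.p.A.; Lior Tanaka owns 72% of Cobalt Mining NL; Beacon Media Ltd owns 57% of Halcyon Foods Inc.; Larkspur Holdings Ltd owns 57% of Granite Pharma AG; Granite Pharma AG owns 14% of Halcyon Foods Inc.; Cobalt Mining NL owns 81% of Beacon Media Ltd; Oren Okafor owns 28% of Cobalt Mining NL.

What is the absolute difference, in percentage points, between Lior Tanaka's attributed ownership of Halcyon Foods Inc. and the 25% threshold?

By spousal attribution (R2), Lior Tanaka is treated as also owning Oren Okafor's interest in Cobalt Mining NL, giving 72% + 28% = 100%.
By spousal attribution (R2), Lior Tanaka is treated as owning Oren Okafor's 5% interest in Halcyon Foods Inc.
Chain via Larkspur Holdings Ltd → Granite Pharma AG (R1): 45% × 57% × 14% = 3.591% of Halcyon Foods Inc.
Chain via Clearview Textiles S.p.A. → Stonebridge Shipping BV (R1): 44% × 65% × 19% = 5.434% of Halcyon Foods Inc.
Chain via Cobalt Mining NL → Beacon Media Ltd (R1): 100% × 81% × 57% = 46.17% of Halcyon Foods Inc.
Direct interest in Halcyon Foods Inc: 5%.
Aggregating (R3): 3.591% + 5.434% + 46.17% + 5% = 60.195%.
60.195% exceeds the 25% threshold by 35.195 percentage points.

35.195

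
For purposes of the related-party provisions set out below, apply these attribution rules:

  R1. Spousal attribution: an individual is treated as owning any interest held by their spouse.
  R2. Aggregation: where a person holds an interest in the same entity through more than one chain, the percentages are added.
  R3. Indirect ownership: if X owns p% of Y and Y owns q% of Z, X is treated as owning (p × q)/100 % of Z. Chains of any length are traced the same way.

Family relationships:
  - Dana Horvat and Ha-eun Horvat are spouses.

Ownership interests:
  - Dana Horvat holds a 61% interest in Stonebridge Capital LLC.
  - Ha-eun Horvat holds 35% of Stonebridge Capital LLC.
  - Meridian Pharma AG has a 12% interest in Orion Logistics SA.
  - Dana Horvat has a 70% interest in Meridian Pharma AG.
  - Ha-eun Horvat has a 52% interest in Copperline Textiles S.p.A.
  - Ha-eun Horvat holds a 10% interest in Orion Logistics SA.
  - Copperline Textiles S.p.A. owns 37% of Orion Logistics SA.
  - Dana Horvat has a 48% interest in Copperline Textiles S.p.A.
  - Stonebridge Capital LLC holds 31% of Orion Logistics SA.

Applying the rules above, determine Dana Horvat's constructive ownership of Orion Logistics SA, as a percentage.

85.16%

By spousal attribution (R1), Dana Horvat is treated as also owning Ha-eun Horvat's interest in Stonebridge Capital LLC, giving 61% + 35% = 96%.
By spousal attribution (R1), Dana Horvat is treated as also owning Ha-eun Horvat's interest in Copperline Textiles S.p.A, giving 48% + 52% = 100%.
By spousal attribution (R1), Dana Horvat is treated as owning Ha-eun Horvat's 10% interest in Orion Logistics SA.
Chain via Stonebridge Capital LLC (R3): 96% × 31% = 29.76% of Orion Logistics SA.
Chain via Copperline Textiles S.p.A. (R3): 100% × 37% = 37% of Orion Logistics SA.
Chain via Meridian Pharma AG (R3): 70% × 12% = 8.4% of Orion Logistics SA.
Direct interest in Orion Logistics SA: 10%.
Aggregating (R2): 29.76% + 37% + 8.4% + 10% = 85.16%.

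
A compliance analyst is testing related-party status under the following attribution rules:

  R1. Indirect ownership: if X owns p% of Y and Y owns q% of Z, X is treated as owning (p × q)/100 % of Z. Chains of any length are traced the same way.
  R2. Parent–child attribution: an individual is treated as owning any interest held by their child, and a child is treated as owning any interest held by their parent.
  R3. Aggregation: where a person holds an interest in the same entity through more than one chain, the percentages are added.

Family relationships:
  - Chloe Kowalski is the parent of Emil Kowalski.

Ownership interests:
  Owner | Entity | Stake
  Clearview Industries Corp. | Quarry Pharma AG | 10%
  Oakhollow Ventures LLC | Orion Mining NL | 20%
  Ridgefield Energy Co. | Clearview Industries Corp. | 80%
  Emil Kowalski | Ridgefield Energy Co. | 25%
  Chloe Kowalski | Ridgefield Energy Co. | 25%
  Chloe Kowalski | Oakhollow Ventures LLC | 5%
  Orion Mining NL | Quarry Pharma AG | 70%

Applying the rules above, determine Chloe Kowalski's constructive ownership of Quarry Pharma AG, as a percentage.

4.7%

By parent–child attribution (R2), Chloe Kowalski is treated as also owning Emil Kowalski's interest in Ridgefield Energy Co, giving 25% + 25% = 50%.
Chain via Oakhollow Ventures LLC → Orion Mining NL (R1): 5% × 20% × 70% = 0.7% of Quarry Pharma AG.
Chain via Ridgefield Energy Co. → Clearview Industries Corp. (R1): 50% × 80% × 10% = 4% of Quarry Pharma AG.
Aggregating (R3): 0.7% + 4% = 4.7%.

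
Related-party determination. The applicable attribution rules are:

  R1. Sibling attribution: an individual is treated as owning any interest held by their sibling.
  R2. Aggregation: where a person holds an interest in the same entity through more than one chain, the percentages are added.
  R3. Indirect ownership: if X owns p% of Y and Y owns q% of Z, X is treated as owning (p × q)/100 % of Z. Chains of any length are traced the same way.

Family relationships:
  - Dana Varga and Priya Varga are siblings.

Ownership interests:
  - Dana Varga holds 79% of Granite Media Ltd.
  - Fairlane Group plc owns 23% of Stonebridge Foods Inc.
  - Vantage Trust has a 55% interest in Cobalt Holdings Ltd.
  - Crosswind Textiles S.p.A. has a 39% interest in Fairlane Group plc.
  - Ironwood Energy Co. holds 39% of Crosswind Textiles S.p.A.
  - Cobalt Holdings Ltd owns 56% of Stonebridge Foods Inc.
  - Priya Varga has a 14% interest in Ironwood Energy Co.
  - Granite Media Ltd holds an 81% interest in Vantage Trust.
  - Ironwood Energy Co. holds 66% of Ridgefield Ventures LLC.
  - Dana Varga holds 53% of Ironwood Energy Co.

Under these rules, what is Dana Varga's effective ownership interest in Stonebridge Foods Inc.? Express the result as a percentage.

22.052781%

By sibling attribution (R1), Dana Varga is treated as also owning Priya Varga's interest in Ironwood Energy Co, giving 53% + 14% = 67%.
Chain via Ironwood Energy Co. → Crosswind Textiles S.p.A. → Fairlane Group plc (R3): 67% × 39% × 39% × 23% = 2.343861% of Stonebridge Foods Inc.
Chain via Granite Media Ltd → Vantage Trust → Cobalt Holdings Ltd (R3): 79% × 81% × 55% × 56% = 19.70892% of Stonebridge Foods Inc.
Aggregating (R2): 2.343861% + 19.70892% = 22.052781%.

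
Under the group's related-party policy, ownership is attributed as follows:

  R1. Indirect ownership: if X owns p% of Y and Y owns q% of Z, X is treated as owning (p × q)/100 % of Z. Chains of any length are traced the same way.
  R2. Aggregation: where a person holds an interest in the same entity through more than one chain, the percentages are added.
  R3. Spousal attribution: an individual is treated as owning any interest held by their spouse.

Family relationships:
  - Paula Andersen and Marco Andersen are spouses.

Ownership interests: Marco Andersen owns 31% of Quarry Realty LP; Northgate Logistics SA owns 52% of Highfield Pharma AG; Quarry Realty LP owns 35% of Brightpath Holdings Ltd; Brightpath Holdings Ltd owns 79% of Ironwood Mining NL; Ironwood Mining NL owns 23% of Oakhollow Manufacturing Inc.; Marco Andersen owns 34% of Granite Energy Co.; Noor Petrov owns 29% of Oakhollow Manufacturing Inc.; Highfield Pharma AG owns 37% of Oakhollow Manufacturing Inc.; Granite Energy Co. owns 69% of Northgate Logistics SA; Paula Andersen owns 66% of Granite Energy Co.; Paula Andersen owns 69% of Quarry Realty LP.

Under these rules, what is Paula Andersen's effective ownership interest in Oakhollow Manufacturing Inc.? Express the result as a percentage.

19.6351%

By spousal attribution (R3), Paula Andersen is treated as also owning Marco Andersen's interest in Granite Energy Co, giving 66% + 34% = 100%.
By spousal attribution (R3), Paula Andersen is treated as also owning Marco Andersen's interest in Quarry Realty LP, giving 69% + 31% = 100%.
Chain via Granite Energy Co. → Northgate Logistics SA → Highfield Pharma AG (R1): 100% × 69% × 52% × 37% = 13.2756% of Oakhollow Manufacturing Inc.
Chain via Quarry Realty LP → Brightpath Holdings Ltd → Ironwood Mining NL (R1): 100% × 35% × 79% × 23% = 6.3595% of Oakhollow Manufacturing Inc.
Aggregating (R2): 13.2756% + 6.3595% = 19.6351%.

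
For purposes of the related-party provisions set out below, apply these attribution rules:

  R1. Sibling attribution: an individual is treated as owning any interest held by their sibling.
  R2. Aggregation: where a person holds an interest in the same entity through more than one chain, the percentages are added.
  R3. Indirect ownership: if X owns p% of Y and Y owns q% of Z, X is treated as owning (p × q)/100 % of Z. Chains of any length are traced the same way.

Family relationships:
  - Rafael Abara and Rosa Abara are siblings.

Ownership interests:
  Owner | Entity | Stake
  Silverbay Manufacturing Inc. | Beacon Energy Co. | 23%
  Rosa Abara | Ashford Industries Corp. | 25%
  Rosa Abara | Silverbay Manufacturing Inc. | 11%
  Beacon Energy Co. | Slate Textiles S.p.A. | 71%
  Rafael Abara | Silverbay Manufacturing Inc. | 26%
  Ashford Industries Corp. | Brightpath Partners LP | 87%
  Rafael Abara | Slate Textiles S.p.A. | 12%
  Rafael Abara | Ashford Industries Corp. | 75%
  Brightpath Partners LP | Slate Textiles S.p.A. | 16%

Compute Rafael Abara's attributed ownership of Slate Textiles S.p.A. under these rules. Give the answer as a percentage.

31.9621%

By sibling attribution (R1), Rafael Abara is treated as also owning Rosa Abara's interest in Ashford Industries Corp, giving 75% + 25% = 100%.
By sibling attribution (R1), Rafael Abara is treated as also owning Rosa Abara's interest in Silverbay Manufacturing Inc, giving 26% + 11% = 37%.
Chain via Ashford Industries Corp. → Brightpath Partners LP (R3): 100% × 87% × 16% = 13.92% of Slate Textiles S.p.A.
Chain via Silverbay Manufacturing Inc. → Beacon Energy Co. (R3): 37% × 23% × 71% = 6.0421% of Slate Textiles S.p.A.
Direct interest in Slate Textiles S.p.A: 12%.
Aggregating (R2): 13.92% + 6.0421% + 12% = 31.9621%.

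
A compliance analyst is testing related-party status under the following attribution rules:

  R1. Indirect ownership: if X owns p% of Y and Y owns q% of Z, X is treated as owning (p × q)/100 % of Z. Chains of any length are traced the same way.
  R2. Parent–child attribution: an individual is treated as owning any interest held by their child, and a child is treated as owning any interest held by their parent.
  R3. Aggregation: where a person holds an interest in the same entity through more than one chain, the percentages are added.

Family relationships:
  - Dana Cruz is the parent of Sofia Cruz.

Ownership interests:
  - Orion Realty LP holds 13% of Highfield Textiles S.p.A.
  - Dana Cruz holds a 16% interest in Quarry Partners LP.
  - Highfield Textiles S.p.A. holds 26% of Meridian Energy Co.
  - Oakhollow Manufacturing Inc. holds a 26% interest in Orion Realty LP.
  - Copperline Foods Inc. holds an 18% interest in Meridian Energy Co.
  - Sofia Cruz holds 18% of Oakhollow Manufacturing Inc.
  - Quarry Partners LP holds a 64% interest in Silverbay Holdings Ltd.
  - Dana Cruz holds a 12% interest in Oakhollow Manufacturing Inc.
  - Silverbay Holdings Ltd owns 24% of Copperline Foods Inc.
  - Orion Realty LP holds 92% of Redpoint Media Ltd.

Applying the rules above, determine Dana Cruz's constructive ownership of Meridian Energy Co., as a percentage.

0.706008%

By parent–child attribution (R2), Dana Cruz is treated as also owning Sofia Cruz's interest in Oakhollow Manufacturing Inc, giving 12% + 18% = 30%.
Chain via Quarry Partners LP → Silverbay Holdings Ltd → Copperline Foods Inc. (R1): 16% × 64% × 24% × 18% = 0.442368% of Meridian Energy Co.
Chain via Oakhollow Manufacturing Inc. → Orion Realty LP → Highfield Textiles S.p.A. (R1): 30% × 26% × 13% × 26% = 0.26364% of Meridian Energy Co.
Aggregating (R3): 0.442368% + 0.26364% = 0.706008%.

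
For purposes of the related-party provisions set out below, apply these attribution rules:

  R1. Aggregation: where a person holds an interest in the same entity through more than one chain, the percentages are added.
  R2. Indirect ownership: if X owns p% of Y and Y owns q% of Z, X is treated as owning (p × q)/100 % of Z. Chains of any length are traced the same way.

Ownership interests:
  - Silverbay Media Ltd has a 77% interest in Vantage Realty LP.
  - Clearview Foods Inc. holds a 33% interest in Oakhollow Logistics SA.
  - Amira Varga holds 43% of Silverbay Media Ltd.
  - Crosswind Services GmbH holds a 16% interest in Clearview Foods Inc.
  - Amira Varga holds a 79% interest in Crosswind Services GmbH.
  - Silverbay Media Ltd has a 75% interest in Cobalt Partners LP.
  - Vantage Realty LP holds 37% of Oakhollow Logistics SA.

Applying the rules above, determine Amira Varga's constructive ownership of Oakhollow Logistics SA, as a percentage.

16.4219%

Chain via Crosswind Services GmbH → Clearview Foods Inc. (R2): 79% × 16% × 33% = 4.1712% of Oakhollow Logistics SA.
Chain via Silverbay Media Ltd → Vantage Realty LP (R2): 43% × 77% × 37% = 12.2507% of Oakhollow Logistics SA.
Aggregating (R1): 4.1712% + 12.2507% = 16.4219%.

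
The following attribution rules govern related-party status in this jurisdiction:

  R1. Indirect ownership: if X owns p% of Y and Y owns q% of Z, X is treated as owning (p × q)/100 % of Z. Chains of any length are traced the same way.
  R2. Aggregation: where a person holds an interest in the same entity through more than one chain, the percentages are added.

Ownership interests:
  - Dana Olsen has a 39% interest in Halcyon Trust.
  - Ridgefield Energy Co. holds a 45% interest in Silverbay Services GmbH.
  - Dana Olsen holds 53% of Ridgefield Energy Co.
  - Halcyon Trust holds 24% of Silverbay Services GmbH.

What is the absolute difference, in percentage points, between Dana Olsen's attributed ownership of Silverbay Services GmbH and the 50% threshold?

Chain via Ridgefield Energy Co. (R1): 53% × 45% = 23.85% of Silverbay Services GmbH.
Chain via Halcyon Trust (R1): 39% × 24% = 9.36% of Silverbay Services GmbH.
Aggregating (R2): 23.85% + 9.36% = 33.21%.
33.21% falls short of the 50% threshold by 16.79 percentage points.

16.79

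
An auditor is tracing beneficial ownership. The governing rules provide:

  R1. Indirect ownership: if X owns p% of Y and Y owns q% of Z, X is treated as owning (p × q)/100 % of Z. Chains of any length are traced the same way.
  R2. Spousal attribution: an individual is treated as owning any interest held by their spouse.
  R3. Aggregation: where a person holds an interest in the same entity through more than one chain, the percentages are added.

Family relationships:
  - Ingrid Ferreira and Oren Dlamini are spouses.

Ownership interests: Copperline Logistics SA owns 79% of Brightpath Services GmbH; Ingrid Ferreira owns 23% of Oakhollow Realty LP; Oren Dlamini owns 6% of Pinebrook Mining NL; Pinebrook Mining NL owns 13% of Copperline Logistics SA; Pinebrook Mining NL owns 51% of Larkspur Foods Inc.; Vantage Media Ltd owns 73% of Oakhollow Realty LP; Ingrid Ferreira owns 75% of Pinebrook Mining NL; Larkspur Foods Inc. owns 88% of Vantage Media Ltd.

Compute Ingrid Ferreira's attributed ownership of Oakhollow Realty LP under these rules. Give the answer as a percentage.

49.537544%

By spousal attribution (R2), Ingrid Ferreira is treated as also owning Oren Dlamini's interest in Pinebrook Mining NL, giving 75% + 6% = 81%.
Chain via Pinebrook Mining NL → Larkspur Foods Inc. → Vantage Media Ltd (R1): 81% × 51% × 88% × 73% = 26.537544% of Oakhollow Realty LP.
Direct interest in Oakhollow Realty LP: 23%.
Aggregating (R3): 26.537544% + 23% = 49.537544%.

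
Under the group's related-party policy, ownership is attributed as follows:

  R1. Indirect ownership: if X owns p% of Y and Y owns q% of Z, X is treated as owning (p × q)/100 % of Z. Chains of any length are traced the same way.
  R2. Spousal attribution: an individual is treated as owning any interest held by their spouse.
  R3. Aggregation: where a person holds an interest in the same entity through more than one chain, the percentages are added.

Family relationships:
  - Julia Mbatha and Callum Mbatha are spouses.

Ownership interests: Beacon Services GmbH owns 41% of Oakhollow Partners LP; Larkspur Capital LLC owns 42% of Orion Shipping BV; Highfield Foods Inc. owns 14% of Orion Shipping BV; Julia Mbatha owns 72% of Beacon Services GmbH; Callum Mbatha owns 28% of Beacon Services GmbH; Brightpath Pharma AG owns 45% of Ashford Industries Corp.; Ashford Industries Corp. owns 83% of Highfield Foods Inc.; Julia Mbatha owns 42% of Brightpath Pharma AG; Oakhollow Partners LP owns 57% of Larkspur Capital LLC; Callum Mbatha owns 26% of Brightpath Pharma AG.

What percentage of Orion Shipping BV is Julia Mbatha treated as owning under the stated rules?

By spousal attribution (R2), Julia Mbatha is treated as also owning Callum Mbatha's interest in Brightpath Pharma AG, giving 42% + 26% = 68%.
By spousal attribution (R2), Julia Mbatha is treated as also owning Callum Mbatha's interest in Beacon Services GmbH, giving 72% + 28% = 100%.
Chain via Brightpath Pharma AG → Ashford Industries Corp. → Highfield Foods Inc. (R1): 68% × 45% × 83% × 14% = 3.55572% of Orion Shipping BV.
Chain via Beacon Services GmbH → Oakhollow Partners LP → Larkspur Capital LLC (R1): 100% × 41% × 57% × 42% = 9.8154% of Orion Shipping BV.
Aggregating (R3): 3.55572% + 9.8154% = 13.37112%.

13.37112%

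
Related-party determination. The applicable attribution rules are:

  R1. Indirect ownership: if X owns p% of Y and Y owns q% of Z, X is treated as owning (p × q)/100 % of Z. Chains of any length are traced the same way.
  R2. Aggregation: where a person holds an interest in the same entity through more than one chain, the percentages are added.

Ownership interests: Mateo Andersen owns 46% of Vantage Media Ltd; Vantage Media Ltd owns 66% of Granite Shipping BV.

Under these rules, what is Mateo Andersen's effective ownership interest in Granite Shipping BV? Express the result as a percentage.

Chain via Vantage Media Ltd (R1): 46% × 66% = 30.36% of Granite Shipping BV.

30.36%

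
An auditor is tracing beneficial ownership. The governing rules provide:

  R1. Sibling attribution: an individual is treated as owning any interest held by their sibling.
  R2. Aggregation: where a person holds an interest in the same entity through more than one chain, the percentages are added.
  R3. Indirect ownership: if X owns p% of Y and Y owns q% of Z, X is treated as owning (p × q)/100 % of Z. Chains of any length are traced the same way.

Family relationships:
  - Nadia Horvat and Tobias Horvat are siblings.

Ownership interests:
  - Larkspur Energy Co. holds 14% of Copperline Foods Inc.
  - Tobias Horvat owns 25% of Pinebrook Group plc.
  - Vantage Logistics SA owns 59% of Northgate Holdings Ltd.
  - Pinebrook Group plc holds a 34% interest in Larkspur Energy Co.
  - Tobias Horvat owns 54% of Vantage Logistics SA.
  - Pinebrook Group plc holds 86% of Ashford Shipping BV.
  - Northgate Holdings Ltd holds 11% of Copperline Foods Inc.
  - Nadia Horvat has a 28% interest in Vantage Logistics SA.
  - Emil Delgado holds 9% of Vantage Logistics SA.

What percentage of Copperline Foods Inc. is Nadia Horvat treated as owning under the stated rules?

By sibling attribution (R1), Nadia Horvat is treated as also owning Tobias Horvat's interest in Vantage Logistics SA, giving 28% + 54% = 82%.
By sibling attribution (R1), Nadia Horvat is treated as owning Tobias Horvat's 25% interest in Pinebrook Group plc.
Chain via Vantage Logistics SA → Northgate Holdings Ltd (R3): 82% × 59% × 11% = 5.3218% of Copperline Foods Inc.
Chain via Pinebrook Group plc → Larkspur Energy Co. (R3): 25% × 34% × 14% = 1.19% of Copperline Foods Inc.
Aggregating (R2): 5.3218% + 1.19% = 6.5118%.

6.5118%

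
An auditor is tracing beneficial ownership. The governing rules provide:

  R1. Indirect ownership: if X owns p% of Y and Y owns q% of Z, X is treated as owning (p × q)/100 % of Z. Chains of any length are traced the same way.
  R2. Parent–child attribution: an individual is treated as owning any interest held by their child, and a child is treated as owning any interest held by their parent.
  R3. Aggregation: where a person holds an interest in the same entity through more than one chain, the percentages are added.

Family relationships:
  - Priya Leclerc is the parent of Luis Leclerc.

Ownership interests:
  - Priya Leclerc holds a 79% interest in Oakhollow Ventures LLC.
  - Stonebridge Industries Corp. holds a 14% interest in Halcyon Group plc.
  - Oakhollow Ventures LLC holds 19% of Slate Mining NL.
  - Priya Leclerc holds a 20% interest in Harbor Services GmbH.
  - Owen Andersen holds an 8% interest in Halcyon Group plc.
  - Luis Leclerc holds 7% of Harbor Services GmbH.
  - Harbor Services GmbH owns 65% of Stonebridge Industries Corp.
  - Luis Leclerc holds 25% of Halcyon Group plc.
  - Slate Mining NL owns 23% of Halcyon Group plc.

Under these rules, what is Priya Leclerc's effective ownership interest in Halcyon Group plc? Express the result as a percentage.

By parent–child attribution (R2), Priya Leclerc is treated as also owning Luis Leclerc's interest in Harbor Services GmbH, giving 20% + 7% = 27%.
By parent–child attribution (R2), Priya Leclerc is treated as owning Luis Leclerc's 25% interest in Halcyon Group plc.
Chain via Harbor Services GmbH → Stonebridge Industries Corp. (R1): 27% × 65% × 14% = 2.457% of Halcyon Group plc.
Chain via Oakhollow Ventures LLC → Slate Mining NL (R1): 79% × 19% × 23% = 3.4523% of Halcyon Group plc.
Direct interest in Halcyon Group plc: 25%.
Aggregating (R3): 2.457% + 3.4523% + 25% = 30.9093%.

30.9093%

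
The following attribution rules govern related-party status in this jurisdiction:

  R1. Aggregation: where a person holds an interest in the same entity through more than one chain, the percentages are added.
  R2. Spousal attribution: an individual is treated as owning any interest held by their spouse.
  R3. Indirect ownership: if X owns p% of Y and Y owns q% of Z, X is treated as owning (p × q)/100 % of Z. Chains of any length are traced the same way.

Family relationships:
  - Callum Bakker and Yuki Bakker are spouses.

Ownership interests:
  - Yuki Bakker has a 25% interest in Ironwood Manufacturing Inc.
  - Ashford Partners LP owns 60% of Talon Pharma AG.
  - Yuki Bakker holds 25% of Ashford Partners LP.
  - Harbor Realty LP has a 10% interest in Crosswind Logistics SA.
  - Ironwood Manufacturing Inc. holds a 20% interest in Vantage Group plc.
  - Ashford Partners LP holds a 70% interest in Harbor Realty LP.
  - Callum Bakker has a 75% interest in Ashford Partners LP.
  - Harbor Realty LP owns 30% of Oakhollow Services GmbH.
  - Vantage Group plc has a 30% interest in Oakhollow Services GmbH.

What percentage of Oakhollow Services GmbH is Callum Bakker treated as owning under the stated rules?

By spousal attribution (R2), Callum Bakker is treated as also owning Yuki Bakker's interest in Ashford Partners LP, giving 75% + 25% = 100%.
By spousal attribution (R2), Callum Bakker is treated as owning Yuki Bakker's 25% interest in Ironwood Manufacturing Inc.
Chain via Ashford Partners LP → Harbor Realty LP (R3): 100% × 70% × 30% = 21% of Oakhollow Services GmbH.
Chain via Ironwood Manufacturing Inc. → Vantage Group plc (R3): 25% × 20% × 30% = 1.5% of Oakhollow Services GmbH.
Aggregating (R1): 21% + 1.5% = 22.5%.

22.5%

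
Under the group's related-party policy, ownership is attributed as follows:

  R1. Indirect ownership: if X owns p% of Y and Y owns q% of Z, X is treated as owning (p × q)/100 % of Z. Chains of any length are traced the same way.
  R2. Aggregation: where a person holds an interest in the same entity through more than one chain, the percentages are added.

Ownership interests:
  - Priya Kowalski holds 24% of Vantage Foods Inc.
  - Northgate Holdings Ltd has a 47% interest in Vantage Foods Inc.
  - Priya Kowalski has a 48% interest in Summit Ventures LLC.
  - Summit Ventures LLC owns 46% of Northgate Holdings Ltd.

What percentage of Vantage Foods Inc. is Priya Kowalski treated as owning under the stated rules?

34.3776%

Chain via Summit Ventures LLC → Northgate Holdings Ltd (R1): 48% × 46% × 47% = 10.3776% of Vantage Foods Inc.
Direct interest in Vantage Foods Inc: 24%.
Aggregating (R2): 10.3776% + 24% = 34.3776%.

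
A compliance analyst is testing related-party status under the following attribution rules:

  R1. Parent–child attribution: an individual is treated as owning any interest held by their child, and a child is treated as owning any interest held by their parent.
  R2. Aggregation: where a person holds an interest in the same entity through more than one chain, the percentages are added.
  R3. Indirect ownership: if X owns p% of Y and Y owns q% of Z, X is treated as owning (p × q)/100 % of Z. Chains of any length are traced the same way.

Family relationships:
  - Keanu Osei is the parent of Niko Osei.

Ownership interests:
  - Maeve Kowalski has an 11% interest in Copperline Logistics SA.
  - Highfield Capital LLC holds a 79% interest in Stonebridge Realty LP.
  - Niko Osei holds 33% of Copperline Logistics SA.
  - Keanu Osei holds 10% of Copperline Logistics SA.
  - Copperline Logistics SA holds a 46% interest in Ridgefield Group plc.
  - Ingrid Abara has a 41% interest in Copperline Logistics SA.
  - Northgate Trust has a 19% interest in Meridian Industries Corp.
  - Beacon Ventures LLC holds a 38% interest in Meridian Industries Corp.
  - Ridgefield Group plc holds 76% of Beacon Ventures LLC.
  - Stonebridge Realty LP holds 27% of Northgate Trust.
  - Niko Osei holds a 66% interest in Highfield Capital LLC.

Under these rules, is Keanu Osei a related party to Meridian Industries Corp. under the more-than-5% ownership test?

Yes

By parent–child attribution (R1), Keanu Osei is treated as also owning Niko Osei's interest in Copperline Logistics SA, giving 10% + 33% = 43%.
By parent–child attribution (R1), Keanu Osei is treated as owning Niko Osei's 66% interest in Highfield Capital LLC.
Chain via Copperline Logistics SA → Ridgefield Group plc → Beacon Ventures LLC (R3): 43% × 46% × 76% × 38% = 5.712464% of Meridian Industries Corp.
Chain via Highfield Capital LLC → Stonebridge Realty LP → Northgate Trust (R3): 66% × 79% × 27% × 19% = 2.674782% of Meridian Industries Corp.
Aggregating (R2): 5.712464% + 2.674782% = 8.387246%.
8.387246% exceeds the 5% threshold, so Keanu is a related party to Meridian Industries Corp.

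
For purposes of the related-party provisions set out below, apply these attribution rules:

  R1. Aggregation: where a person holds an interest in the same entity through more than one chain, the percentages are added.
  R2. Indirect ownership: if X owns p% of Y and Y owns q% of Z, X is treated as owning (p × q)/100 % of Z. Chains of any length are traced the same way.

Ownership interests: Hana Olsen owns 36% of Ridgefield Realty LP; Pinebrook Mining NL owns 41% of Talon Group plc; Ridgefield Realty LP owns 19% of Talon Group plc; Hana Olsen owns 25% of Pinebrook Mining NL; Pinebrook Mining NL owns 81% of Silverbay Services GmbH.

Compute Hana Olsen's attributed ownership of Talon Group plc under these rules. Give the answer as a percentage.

Chain via Pinebrook Mining NL (R2): 25% × 41% = 10.25% of Talon Group plc.
Chain via Ridgefield Realty LP (R2): 36% × 19% = 6.84% of Talon Group plc.
Aggregating (R1): 10.25% + 6.84% = 17.09%.

17.09%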